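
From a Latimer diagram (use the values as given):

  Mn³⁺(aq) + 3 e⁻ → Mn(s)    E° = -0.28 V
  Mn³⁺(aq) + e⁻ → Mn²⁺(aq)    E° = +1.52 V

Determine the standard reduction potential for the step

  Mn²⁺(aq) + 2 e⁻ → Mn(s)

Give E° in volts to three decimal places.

Sequential free energies add, so n₃E°₃ = n₁E°₁ + n₂E°₂.
With n₃ = 3, and the known step contributing 1×(+1.52) V, the unknown satisfies 2·E° = 3×(-0.28) − 1×(+1.52) = -2.360.
E° = -2.360 / 2 = -1.180 V.

-1.180 V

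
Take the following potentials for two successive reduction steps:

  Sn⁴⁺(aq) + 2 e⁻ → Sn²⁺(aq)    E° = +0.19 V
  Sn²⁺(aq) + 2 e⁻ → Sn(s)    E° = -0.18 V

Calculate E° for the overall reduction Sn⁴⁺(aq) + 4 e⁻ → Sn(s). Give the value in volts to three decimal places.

+0.005 V

Adding the free-energy changes (−nFE°) of the two steps gives −n₃FE°₃ = −n₁FE°₁ − n₂FE°₂.
E°₃ = (2×+0.19 + 2×-0.18) / 4 = (+0.020) / 4 = +0.005 V.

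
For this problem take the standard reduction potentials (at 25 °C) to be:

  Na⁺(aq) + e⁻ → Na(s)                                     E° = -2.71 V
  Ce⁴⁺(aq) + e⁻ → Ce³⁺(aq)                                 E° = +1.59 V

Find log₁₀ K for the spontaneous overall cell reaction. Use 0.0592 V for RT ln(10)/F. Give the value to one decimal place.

Cathode: Ce⁴⁺/Ce³⁺; anode: Na⁺/Na. E°cell = +4.30 V, n = 1.
log K = nE°cell / 0.0592 = (1)(+4.30) / 0.0592 = 72.6.

72.6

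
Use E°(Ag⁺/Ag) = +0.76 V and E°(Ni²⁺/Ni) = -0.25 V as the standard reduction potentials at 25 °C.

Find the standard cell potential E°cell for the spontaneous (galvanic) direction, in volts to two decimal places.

The Ag⁺/Ag couple has the higher reduction potential, so it is the cathode; Ni²⁺/Ni is oxidised at the anode.
E°cell = E°(cathode) − E°(anode) = (+0.76) − (-0.25) = +1.01 V.

+1.01 V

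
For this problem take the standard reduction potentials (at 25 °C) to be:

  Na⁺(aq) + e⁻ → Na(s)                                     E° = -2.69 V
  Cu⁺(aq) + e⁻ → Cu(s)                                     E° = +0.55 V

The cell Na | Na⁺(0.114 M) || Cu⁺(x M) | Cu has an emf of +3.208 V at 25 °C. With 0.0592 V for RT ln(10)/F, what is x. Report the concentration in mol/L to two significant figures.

Cu⁺/Cu is the cathode, Na⁺/Na the anode: E°cell = +3.24 V, n = 1.
Overall reaction: Cu⁺(aq) + Na(s) → Cu(s) + Na⁺(aq); Q = [Na⁺]^1/[Cu⁺]^1.
From E = E° − (0.0592/n) log Q: log Q = (E° − E)·n/0.0592 = (+3.24 − (+3.208))·1/0.0592 = 0.5405.
So 1·log[Cu⁺] = 1·log(0.114) − log Q = -0.9431 − (0.5405) = -1.4836; [Cu⁺] = 10^(-1.4836) ≈ 0.033 M.

0.033 M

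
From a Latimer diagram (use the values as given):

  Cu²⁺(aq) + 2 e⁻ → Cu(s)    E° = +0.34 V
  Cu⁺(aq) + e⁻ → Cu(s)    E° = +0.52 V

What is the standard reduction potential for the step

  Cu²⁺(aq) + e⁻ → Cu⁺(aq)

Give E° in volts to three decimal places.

Sequential free energies add, so n₃E°₃ = n₁E°₁ + n₂E°₂.
With n₃ = 2, and the known step contributing 1×(+0.52) V, the unknown satisfies 1·E° = 2×(+0.34) − 1×(+0.52) = +0.160.
E° = +0.160 / 1 = +0.160 V.

+0.160 V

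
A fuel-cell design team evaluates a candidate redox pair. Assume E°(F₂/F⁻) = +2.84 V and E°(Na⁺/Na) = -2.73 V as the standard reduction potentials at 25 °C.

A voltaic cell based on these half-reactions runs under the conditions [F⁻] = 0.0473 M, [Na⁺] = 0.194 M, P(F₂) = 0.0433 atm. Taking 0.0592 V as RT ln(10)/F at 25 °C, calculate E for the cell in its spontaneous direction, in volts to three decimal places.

+5.650 V

F₂/F⁻ is the cathode (higher E°), Na⁺/Na the anode: E°cell = +2.84 − (-2.73) = +5.57 V, n = 2.
Overall: F₂(g) + 2 Na(s) → 2 F⁻(aq) + 2 Na⁺(aq)
Q = [F⁻]^2·[Na⁺]^2 / (P(F₂)); log Q = -2.711.
E = E° − (0.0592/n) log Q = +5.57 − (0.0592/2)(-2.711) = +5.650 V.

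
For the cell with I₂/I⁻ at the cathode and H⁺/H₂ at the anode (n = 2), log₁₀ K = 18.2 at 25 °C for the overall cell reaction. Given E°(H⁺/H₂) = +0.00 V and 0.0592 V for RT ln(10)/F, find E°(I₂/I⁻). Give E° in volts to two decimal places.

E°cell = (0.0592/n)·log K = (0.0592/2)(18.2) = +0.539 V.
Since I₂/I⁻ is the cathode and H⁺/H₂ the anode, E°cell = E°(I₂/I⁻) − E°(H⁺/H₂).
So E°(I₂/I⁻) = E°cell + E°(H⁺/H₂) = +0.539 + (+0.00) = +0.54 V.

+0.54 V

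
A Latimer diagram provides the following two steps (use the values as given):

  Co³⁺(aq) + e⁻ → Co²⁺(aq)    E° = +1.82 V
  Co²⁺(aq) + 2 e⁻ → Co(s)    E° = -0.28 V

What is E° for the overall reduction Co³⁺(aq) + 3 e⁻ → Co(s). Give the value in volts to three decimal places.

+0.420 V

Standard free energies of sequential steps add: ΔG°₃ = ΔG°₁ + ΔG°₂, so n₃E°₃ = n₁E°₁ + n₂E°₂.
E°₃ = (1×+1.82 + 2×-0.28) / 3 = (+1.260) / 3 = +0.420 V.
Simply averaging or adding the two E° values would be wrong; the electron-weighted sum is required.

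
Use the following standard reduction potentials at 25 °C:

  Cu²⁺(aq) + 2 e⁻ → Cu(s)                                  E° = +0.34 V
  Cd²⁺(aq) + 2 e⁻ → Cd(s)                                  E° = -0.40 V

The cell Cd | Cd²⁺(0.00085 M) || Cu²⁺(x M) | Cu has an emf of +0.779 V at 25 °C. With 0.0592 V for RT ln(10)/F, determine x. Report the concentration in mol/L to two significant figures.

0.018 M

Cu²⁺/Cu is the cathode, Cd²⁺/Cd the anode: E°cell = +0.74 V, n = 2.
Overall reaction: Cu²⁺(aq) + Cd(s) → Cu(s) + Cd²⁺(aq); Q = [Cd²⁺]^1/[Cu²⁺]^1.
From E = E° − (0.0592/n) log Q: log Q = (E° − E)·n/0.0592 = (+0.74 − (+0.779))·2/0.0592 = -1.3176.
So 1·log[Cu²⁺] = 1·log(0.00085) − log Q = -3.0706 − (-1.3176) = -1.7530; [Cu²⁺] = 10^(-1.7530) ≈ 0.018 M.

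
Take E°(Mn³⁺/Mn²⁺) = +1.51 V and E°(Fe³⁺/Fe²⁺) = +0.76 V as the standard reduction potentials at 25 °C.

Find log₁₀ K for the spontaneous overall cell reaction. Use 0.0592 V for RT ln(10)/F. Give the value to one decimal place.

Cathode: Mn³⁺/Mn²⁺; anode: Fe³⁺/Fe²⁺. E°cell = +0.75 V, n = 1.
log K = nE°cell / 0.0592 = (1)(+0.75) / 0.0592 = 12.7.

12.7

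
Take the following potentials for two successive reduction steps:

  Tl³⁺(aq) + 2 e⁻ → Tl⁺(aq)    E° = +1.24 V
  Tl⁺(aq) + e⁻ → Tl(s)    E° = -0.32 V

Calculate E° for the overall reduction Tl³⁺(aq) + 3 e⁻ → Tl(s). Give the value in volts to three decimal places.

+0.720 V

Since ΔG° = −nFE° is additive over sequential reductions, n₃E°₃ = n₁E°₁ + n₂E°₂.
E°₃ = (2×+1.24 + 1×-0.32) / 3 = (+2.160) / 3 = +0.720 V.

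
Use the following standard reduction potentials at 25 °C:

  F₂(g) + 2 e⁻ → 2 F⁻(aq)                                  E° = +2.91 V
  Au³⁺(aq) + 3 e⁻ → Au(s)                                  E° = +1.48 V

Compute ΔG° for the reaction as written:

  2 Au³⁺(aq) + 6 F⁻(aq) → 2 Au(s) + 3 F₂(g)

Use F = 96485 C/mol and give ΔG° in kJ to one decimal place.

+827.8 kJ

As written, Au³⁺/Au is reduced (cathode) and F₂/F⁻ is oxidised (anode), so E°cell = (+1.48) − (+2.91) = -1.43 V.
Balancing electrons gives n = 6.
ΔG° = −nFE° = −(6)(96485)(-1.43) = 827,841 J = +827.8 kJ.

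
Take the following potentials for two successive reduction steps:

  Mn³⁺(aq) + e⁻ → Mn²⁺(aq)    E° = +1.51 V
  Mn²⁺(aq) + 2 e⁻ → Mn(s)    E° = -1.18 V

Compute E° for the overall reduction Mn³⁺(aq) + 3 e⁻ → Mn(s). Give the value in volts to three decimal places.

-0.283 V

Since ΔG° = −nFE° is additive over sequential reductions, n₃E°₃ = n₁E°₁ + n₂E°₂.
E°₃ = (1×+1.51 + 2×-1.18) / 3 = (-0.850) / 3 = -0.283 V.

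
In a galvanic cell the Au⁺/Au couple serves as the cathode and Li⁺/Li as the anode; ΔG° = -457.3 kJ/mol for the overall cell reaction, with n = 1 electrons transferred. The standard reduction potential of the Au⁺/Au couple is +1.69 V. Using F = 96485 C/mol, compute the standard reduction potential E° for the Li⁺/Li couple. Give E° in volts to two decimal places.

E°cell = −ΔG°/(nF) = −(-457.3×10³)/((1)(96485)) = +4.740 V.
Since Au⁺/Au is the cathode and Li⁺/Li the anode, E°cell = E°(Au⁺/Au) − E°(Li⁺/Li).
So E°(Li⁺/Li) = E°(Au⁺/Au) − E°cell = (+1.69) − (+4.740) = -3.05 V.

-3.05 V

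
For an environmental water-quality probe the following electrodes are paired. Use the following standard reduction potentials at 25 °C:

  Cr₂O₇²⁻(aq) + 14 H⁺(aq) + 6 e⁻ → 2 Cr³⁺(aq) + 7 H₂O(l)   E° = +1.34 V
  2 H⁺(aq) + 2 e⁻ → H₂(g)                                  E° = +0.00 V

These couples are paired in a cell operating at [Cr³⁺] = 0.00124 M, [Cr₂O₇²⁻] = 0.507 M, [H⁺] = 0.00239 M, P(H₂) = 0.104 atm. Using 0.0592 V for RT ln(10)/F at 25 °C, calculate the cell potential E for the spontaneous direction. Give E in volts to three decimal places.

+1.158 V

Cr₂O₇²⁻/Cr³⁺ is the cathode (higher E°), H⁺/H₂ the anode: E°cell = +1.34 − (+0.00) = +1.34 V, n = 6.
Overall: Cr₂O₇²⁻(aq) + 8 H⁺(aq) + 3 H₂(g) → 2 Cr³⁺(aq) + 7 H₂O(l)
Q = [Cr³⁺]^2 / ([Cr₂O₇²⁻]·[H⁺]^8·P(H₂)^3); log Q = 18.404.
E = E° − (0.0592/n) log Q = +1.34 − (0.0592/6)(18.404) = +1.158 V.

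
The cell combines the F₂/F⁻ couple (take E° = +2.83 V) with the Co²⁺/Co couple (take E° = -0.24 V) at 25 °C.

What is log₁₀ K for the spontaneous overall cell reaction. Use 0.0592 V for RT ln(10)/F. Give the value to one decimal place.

Cathode: F₂/F⁻; anode: Co²⁺/Co. E°cell = +3.07 V, n = 2.
log K = nE°cell / 0.0592 = (2)(+3.07) / 0.0592 = 103.7.

103.7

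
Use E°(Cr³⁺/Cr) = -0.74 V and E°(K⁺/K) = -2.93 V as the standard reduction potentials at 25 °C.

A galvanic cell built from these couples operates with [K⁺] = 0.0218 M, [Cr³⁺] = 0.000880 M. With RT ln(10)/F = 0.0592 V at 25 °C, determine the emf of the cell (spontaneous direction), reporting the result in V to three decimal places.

Cr³⁺/Cr is the cathode (higher E°), K⁺/K the anode: E°cell = -0.74 − (-2.93) = +2.19 V, n = 3.
Overall: Cr³⁺(aq) + 3 K(s) → Cr(s) + 3 K⁺(aq)
Q = [K⁺]^3 / ([Cr³⁺]); log Q = -1.929.
E = E° − (0.0592/n) log Q = +2.19 − (0.0592/3)(-1.929) = +2.228 V.

+2.228 V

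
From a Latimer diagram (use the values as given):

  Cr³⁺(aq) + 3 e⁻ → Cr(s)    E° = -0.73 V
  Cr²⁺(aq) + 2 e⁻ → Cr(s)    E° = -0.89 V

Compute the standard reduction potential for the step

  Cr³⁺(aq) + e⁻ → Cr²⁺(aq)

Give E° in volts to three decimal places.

Sequential free energies add, so n₃E°₃ = n₁E°₁ + n₂E°₂.
With n₃ = 3, and the known step contributing 2×(-0.89) V, the unknown satisfies 1·E° = 3×(-0.73) − 2×(-0.89) = -0.410.
E° = -0.410 / 1 = -0.410 V.

-0.410 V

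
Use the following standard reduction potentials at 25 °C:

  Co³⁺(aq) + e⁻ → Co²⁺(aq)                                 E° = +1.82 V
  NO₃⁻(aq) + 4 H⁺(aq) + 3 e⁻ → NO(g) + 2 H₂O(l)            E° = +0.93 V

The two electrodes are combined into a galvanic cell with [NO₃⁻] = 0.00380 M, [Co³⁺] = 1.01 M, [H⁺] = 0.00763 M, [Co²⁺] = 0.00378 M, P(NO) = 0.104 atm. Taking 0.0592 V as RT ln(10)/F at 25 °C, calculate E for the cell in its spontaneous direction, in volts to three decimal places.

Co³⁺/Co²⁺ is the cathode (higher E°), NO₃⁻/NO the anode: E°cell = +1.82 − (+0.93) = +0.89 V, n = 3.
Overall: 3 Co³⁺(aq) + NO(g) + 2 H₂O(l) → 3 Co²⁺(aq) + NO₃⁻(aq) + 4 H⁺(aq)
Q = [Co²⁺]^3·[NO₃⁻]·[H⁺]^4 / ([Co³⁺]^3·P(NO)); log Q = -17.188.
E = E° − (0.0592/n) log Q = +0.89 − (0.0592/3)(-17.188) = +1.229 V.

+1.229 V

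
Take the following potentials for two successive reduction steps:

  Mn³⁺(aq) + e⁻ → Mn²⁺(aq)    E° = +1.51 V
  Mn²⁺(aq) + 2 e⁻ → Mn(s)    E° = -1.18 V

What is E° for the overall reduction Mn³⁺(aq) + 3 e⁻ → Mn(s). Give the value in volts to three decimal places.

-0.283 V

Standard free energies of sequential steps add: ΔG°₃ = ΔG°₁ + ΔG°₂, so n₃E°₃ = n₁E°₁ + n₂E°₂.
E°₃ = (1×+1.51 + 2×-1.18) / 3 = (-0.850) / 3 = -0.283 V.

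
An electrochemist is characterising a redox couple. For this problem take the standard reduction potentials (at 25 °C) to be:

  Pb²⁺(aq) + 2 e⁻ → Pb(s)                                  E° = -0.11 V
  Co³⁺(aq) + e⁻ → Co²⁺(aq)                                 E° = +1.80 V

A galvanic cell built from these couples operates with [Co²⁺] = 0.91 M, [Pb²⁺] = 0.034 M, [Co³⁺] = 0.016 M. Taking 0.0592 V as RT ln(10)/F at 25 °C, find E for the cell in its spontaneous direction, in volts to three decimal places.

+1.850 V

Co³⁺/Co²⁺ is the cathode (higher E°), Pb²⁺/Pb the anode: E°cell = +1.80 − (-0.11) = +1.91 V, n = 2.
Overall: 2 Co³⁺(aq) + Pb(s) → 2 Co²⁺(aq) + Pb²⁺(aq)
Q = [Co²⁺]^2·[Pb²⁺] / ([Co³⁺]^2); log Q = 2.041.
E = E° − (0.0592/n) log Q = +1.91 − (0.0592/2)(2.041) = +1.850 V.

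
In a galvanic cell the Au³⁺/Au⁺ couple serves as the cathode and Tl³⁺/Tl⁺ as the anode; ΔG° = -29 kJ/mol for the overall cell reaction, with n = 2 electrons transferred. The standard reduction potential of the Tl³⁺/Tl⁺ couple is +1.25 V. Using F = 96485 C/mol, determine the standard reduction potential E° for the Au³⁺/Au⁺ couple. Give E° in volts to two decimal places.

+1.40 V

E°cell = −ΔG°/(nF) = −(-29×10³)/((2)(96485)) = +0.150 V.
Since Au³⁺/Au⁺ is the cathode and Tl³⁺/Tl⁺ the anode, E°cell = E°(Au³⁺/Au⁺) − E°(Tl³⁺/Tl⁺).
So E°(Au³⁺/Au⁺) = E°cell + E°(Tl³⁺/Tl⁺) = +0.150 + (+1.25) = +1.40 V.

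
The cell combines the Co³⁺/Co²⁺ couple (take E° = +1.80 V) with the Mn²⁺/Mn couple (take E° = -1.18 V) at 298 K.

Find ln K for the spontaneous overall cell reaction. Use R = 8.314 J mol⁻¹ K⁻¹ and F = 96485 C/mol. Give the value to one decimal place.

232.1

Cathode: Co³⁺/Co²⁺; anode: Mn²⁺/Mn. E°cell = (+1.80) − (-1.18) = +2.98 V, with n = 2.
ΔG° = −nFE° = −RT ln K, so ln K = nFE°/(RT) = (2)(96485)(+2.98) / ((8.314)(298)) = 232.102.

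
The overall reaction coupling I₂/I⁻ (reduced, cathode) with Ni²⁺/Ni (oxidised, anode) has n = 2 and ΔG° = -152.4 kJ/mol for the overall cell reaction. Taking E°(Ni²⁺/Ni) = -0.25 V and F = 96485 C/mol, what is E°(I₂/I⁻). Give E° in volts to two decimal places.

+0.54 V

E°cell = −ΔG°/(nF) = −(-152.4×10³)/((2)(96485)) = +0.790 V.
Since I₂/I⁻ is the cathode and Ni²⁺/Ni the anode, E°cell = E°(I₂/I⁻) − E°(Ni²⁺/Ni).
So E°(I₂/I⁻) = E°cell + E°(Ni²⁺/Ni) = +0.790 + (-0.25) = +0.54 V.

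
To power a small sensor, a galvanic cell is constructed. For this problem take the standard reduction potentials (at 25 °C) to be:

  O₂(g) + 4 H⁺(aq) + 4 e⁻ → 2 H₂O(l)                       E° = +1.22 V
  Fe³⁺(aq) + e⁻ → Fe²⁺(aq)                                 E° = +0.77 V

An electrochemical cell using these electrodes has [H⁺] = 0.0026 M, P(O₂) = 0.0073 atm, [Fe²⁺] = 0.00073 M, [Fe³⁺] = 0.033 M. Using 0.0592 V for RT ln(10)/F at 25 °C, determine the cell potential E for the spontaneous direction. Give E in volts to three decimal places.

O₂/H₂O is the cathode (higher E°), Fe³⁺/Fe²⁺ the anode: E°cell = +1.22 − (+0.77) = +0.45 V, n = 4.
Overall: O₂(g) + 4 H⁺(aq) + 4 Fe²⁺(aq) → 2 H₂O(l) + 4 Fe³⁺(aq)
Q = [Fe³⁺]^4 / (P(O₂)·[H⁺]^4·[Fe²⁺]^4); log Q = 19.098.
E = E° − (0.0592/n) log Q = +0.45 − (0.0592/4)(19.098) = +0.167 V.

+0.167 V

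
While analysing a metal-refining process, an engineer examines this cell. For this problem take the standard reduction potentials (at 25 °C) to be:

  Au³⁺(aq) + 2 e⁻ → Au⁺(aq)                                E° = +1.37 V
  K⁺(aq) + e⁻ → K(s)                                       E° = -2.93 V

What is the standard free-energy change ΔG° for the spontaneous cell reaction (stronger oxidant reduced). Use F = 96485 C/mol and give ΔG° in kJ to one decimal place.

-829.8 kJ

Au³⁺/Au⁺ (E° = +1.37 V) is the cathode; K⁺/K (E° = -2.93 V) is the anode, so E°cell = +4.30 V.
Balancing electrons gives n = 2 (lcm of 2 and 1).
ΔG° = −nFE° = −(2)(96485)(+4.30) = -829,771 J = -829.8 kJ.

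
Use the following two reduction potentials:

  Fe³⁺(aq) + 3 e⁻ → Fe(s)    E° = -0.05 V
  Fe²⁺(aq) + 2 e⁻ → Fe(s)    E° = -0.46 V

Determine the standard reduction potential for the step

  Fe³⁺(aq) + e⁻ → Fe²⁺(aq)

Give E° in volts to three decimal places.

+0.770 V

Sequential free energies add, so n₃E°₃ = n₁E°₁ + n₂E°₂.
With n₃ = 3, and the known step contributing 2×(-0.46) V, the unknown satisfies 1·E° = 3×(-0.05) − 2×(-0.46) = +0.770.
E° = +0.770 / 1 = +0.770 V.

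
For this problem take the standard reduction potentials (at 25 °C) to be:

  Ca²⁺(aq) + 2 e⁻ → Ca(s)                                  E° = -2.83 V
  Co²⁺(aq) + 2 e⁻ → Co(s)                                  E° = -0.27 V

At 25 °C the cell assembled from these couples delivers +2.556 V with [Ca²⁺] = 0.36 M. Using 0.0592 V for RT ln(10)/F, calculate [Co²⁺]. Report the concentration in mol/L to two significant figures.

Co²⁺/Co is the cathode, Ca²⁺/Ca the anode: E°cell = +2.56 V, n = 2.
Overall reaction: Co²⁺(aq) + Ca(s) → Co(s) + Ca²⁺(aq); Q = [Ca²⁺]^1/[Co²⁺]^1.
From E = E° − (0.0592/n) log Q: log Q = (E° − E)·n/0.0592 = (+2.56 − (+2.556))·2/0.0592 = 0.1351.
So 1·log[Co²⁺] = 1·log(0.36) − log Q = -0.4437 − (0.1351) = -0.5788; [Co²⁺] = 10^(-0.5788) ≈ 0.26 M.

0.26 M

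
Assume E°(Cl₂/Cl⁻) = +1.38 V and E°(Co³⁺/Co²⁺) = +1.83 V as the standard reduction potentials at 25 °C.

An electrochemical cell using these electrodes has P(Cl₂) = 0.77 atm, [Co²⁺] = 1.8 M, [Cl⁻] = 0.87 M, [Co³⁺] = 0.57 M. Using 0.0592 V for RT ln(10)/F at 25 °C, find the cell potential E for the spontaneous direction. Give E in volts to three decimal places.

+0.420 V

Co³⁺/Co²⁺ is the cathode (higher E°), Cl₂/Cl⁻ the anode: E°cell = +1.83 − (+1.38) = +0.45 V, n = 2.
Overall: 2 Co³⁺(aq) + 2 Cl⁻(aq) → 2 Co²⁺(aq) + Cl₂(g)
Q = [Co²⁺]^2·P(Cl₂) / ([Co³⁺]^2·[Cl⁻]^2); log Q = 1.006.
E = E° − (0.0592/n) log Q = +0.45 − (0.0592/2)(1.006) = +0.420 V.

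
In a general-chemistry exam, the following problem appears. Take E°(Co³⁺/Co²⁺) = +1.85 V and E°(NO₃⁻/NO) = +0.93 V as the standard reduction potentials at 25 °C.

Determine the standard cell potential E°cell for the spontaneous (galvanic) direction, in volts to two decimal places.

The Co³⁺/Co²⁺ couple has the higher reduction potential, so it is the cathode; NO₃⁻/NO is oxidised at the anode.
E°cell = E°(cathode) − E°(anode) = (+1.85) − (+0.93) = +0.92 V.

+0.92 V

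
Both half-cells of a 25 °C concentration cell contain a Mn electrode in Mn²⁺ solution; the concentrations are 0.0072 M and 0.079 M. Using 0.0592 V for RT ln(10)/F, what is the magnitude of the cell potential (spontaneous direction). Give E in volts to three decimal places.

For a concentration cell E°cell = 0. The 0.079 M side is the cathode (reduction is favoured where [Mn²⁺] is higher).
With n = 2, E = −(0.0592/2) log([Mn²⁺]ₐₙ/[Mn²⁺]꜀ₐₜ) = −(0.0592/2) log(0.0072/0.079) = −(0.0592/2)(-1.040) = +0.031 V.

+0.031 V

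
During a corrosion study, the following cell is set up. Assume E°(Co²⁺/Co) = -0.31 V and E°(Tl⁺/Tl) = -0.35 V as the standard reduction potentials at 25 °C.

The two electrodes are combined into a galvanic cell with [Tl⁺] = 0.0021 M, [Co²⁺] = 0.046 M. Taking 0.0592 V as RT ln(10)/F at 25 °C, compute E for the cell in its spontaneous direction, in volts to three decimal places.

Co²⁺/Co is the cathode (higher E°), Tl⁺/Tl the anode: E°cell = -0.31 − (-0.35) = +0.04 V, n = 2.
Overall: Co²⁺(aq) + 2 Tl(s) → Co(s) + 2 Tl⁺(aq)
Q = [Tl⁺]^2 / ([Co²⁺]); log Q = -4.018.
E = E° − (0.0592/n) log Q = +0.04 − (0.0592/2)(-4.018) = +0.159 V.

+0.159 V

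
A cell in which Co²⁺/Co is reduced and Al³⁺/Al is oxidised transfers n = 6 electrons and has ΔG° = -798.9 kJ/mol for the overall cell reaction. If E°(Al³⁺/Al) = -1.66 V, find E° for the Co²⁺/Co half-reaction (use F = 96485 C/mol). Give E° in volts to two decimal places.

E°cell = −ΔG°/(nF) = −(-798.9×10³)/((6)(96485)) = +1.380 V.
Since Co²⁺/Co is the cathode and Al³⁺/Al the anode, E°cell = E°(Co²⁺/Co) − E°(Al³⁺/Al).
So E°(Co²⁺/Co) = E°cell + E°(Al³⁺/Al) = +1.380 + (-1.66) = -0.28 V.

-0.28 V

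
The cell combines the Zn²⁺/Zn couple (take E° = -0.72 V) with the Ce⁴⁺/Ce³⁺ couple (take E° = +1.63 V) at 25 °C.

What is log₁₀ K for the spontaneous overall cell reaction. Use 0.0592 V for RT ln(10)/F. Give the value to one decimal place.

79.4

Cathode: Ce⁴⁺/Ce³⁺; anode: Zn²⁺/Zn. E°cell = +2.35 V, n = 2.
log K = nE°cell / 0.0592 = (2)(+2.35) / 0.0592 = 79.4.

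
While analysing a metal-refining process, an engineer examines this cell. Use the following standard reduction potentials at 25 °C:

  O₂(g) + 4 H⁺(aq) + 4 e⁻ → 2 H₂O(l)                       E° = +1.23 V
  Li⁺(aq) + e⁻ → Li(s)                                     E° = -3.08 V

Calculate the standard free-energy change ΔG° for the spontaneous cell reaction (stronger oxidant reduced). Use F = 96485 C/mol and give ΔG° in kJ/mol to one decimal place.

-1663.4 kJ/mol

O₂/H₂O (E° = +1.23 V) is the cathode; Li⁺/Li (E° = -3.08 V) is the anode, so E°cell = +4.31 V.
Balancing electrons gives n = 4 (lcm of 4 and 1).
ΔG° = −nFE° = −(4)(96485)(+4.31) = -1,663,401 J = -1663.4 kJ/mol.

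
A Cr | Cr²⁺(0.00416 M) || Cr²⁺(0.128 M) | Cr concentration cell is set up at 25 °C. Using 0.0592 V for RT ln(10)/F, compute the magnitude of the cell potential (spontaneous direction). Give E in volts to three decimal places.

For a concentration cell E°cell = 0. The 0.128 M side is the cathode (reduction is favoured where [Cr²⁺] is higher).
With n = 2, E = −(0.0592/2) log([Cr²⁺]ₐₙ/[Cr²⁺]꜀ₐₜ) = −(0.0592/2) log(0.00416/0.128) = −(0.0592/2)(-1.488) = +0.044 V.

+0.044 V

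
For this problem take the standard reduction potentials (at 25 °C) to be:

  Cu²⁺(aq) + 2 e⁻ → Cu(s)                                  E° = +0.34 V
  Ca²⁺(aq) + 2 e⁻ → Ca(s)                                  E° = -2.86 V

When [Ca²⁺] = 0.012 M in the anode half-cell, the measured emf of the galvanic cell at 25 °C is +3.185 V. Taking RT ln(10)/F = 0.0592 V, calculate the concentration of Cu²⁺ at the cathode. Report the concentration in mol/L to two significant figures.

0.0037 M

Cu²⁺/Cu is the cathode, Ca²⁺/Ca the anode: E°cell = +3.20 V, n = 2.
Overall reaction: Cu²⁺(aq) + Ca(s) → Cu(s) + Ca²⁺(aq); Q = [Ca²⁺]^1/[Cu²⁺]^1.
From E = E° − (0.0592/n) log Q: log Q = (E° − E)·n/0.0592 = (+3.20 − (+3.185))·2/0.0592 = 0.5068.
So 1·log[Cu²⁺] = 1·log(0.012) − log Q = -1.9208 − (0.5068) = -2.4276; [Cu²⁺] = 10^(-2.4276) ≈ 0.0037 M.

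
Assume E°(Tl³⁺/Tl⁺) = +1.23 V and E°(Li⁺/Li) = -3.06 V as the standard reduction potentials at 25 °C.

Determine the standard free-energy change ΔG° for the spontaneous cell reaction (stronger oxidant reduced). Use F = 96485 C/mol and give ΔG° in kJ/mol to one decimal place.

-827.8 kJ/mol

Tl³⁺/Tl⁺ (E° = +1.23 V) is the cathode; Li⁺/Li (E° = -3.06 V) is the anode, so E°cell = +4.29 V.
Balancing electrons gives n = 2 (lcm of 2 and 1).
ΔG° = −nFE° = −(2)(96485)(+4.29) = -827,841 J = -827.8 kJ/mol.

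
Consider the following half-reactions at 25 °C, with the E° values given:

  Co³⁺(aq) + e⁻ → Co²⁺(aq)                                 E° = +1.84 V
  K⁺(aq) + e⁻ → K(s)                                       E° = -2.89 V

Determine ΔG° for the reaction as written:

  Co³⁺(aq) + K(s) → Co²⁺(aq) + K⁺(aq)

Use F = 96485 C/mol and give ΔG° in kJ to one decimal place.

As written, Co³⁺/Co²⁺ is reduced (cathode) and K⁺/K is oxidised (anode), so E°cell = (+1.84) − (-2.89) = +4.73 V.
Balancing electrons gives n = 1.
ΔG° = −nFE° = −(1)(96485)(+4.73) = -456,374 J = -456.4 kJ.

-456.4 kJ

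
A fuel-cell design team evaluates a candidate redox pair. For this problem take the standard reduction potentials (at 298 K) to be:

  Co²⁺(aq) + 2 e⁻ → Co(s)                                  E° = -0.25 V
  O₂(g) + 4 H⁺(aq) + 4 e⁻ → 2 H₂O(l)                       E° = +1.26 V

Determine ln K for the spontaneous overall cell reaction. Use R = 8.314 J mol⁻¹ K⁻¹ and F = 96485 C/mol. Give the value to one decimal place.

235.2

Cathode: O₂/H₂O; anode: Co²⁺/Co. E°cell = (+1.26) − (-0.25) = +1.51 V, with n = 4.
ΔG° = −nFE° = −RT ln K, so ln K = nFE°/(RT) = (4)(96485)(+1.51) / ((8.314)(298)) = 235.218.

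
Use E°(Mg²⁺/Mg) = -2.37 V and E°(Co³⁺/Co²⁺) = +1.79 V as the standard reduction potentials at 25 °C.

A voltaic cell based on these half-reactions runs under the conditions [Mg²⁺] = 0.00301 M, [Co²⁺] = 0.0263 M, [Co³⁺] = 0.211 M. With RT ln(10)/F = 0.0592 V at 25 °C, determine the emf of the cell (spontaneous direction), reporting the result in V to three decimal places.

Co³⁺/Co²⁺ is the cathode (higher E°), Mg²⁺/Mg the anode: E°cell = +1.79 − (-2.37) = +4.16 V, n = 2.
Overall: 2 Co³⁺(aq) + Mg(s) → 2 Co²⁺(aq) + Mg²⁺(aq)
Q = [Co²⁺]^2·[Mg²⁺] / ([Co³⁺]^2); log Q = -4.330.
E = E° − (0.0592/n) log Q = +4.16 − (0.0592/2)(-4.330) = +4.288 V.

+4.288 V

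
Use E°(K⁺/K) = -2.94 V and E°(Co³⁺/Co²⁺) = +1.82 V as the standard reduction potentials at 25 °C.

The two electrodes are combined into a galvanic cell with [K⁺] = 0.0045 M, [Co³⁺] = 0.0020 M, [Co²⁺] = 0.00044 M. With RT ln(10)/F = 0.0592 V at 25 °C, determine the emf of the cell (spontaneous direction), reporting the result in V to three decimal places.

+4.938 V

Co³⁺/Co²⁺ is the cathode (higher E°), K⁺/K the anode: E°cell = +1.82 − (-2.94) = +4.76 V, n = 1.
Overall: Co³⁺(aq) + K(s) → Co²⁺(aq) + K⁺(aq)
Q = [Co²⁺]·[K⁺] / ([Co³⁺]); log Q = -3.004.
E = E° − (0.0592/n) log Q = +4.76 − (0.0592/1)(-3.004) = +4.938 V.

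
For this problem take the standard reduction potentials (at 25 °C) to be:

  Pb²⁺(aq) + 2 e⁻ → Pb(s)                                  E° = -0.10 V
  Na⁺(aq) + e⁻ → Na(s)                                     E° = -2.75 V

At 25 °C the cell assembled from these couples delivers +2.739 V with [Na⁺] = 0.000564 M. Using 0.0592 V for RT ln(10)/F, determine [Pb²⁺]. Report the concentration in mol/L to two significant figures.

0.00032 M

Pb²⁺/Pb is the cathode, Na⁺/Na the anode: E°cell = +2.65 V, n = 2.
Overall reaction: Pb²⁺(aq) + 2 Na(s) → Pb(s) + 2 Na⁺(aq); Q = [Na⁺]^2/[Pb²⁺]^1.
From E = E° − (0.0592/n) log Q: log Q = (E° − E)·n/0.0592 = (+2.65 − (+2.739))·2/0.0592 = -3.0068.
So 1·log[Pb²⁺] = 2·log(0.000564) − log Q = -6.4974 − (-3.0068) = -3.4906; [Pb²⁺] = 10^(-3.4906) ≈ 0.00032 M.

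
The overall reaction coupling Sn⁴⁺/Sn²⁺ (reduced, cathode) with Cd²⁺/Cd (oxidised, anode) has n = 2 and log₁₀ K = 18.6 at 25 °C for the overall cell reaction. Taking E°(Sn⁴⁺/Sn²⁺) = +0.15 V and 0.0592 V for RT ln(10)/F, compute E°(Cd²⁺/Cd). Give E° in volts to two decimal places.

E°cell = (0.0592/n)·log K = (0.0592/2)(18.6) = +0.551 V.
Since Sn⁴⁺/Sn²⁺ is the cathode and Cd²⁺/Cd the anode, E°cell = E°(Sn⁴⁺/Sn²⁺) − E°(Cd²⁺/Cd).
So E°(Cd²⁺/Cd) = E°(Sn⁴⁺/Sn²⁺) − E°cell = (+0.15) − (+0.551) = -0.40 V.

-0.40 V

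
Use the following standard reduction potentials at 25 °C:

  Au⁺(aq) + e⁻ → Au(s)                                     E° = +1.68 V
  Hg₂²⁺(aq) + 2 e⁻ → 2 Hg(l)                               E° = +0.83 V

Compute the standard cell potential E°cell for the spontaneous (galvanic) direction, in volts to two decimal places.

+0.85 V

The Au⁺/Au couple has the higher reduction potential, so it is the cathode; Hg₂²⁺/Hg is oxidised at the anode.
E°cell = E°(cathode) − E°(anode) = (+1.68) − (+0.83) = +0.85 V.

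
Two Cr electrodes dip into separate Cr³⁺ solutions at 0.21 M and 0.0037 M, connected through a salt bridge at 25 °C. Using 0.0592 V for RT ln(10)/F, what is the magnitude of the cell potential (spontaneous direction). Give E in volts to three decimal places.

+0.035 V

For a concentration cell E°cell = 0. The 0.21 M side is the cathode (reduction is favoured where [Cr³⁺] is higher).
With n = 3, E = −(0.0592/3) log([Cr³⁺]ₐₙ/[Cr³⁺]꜀ₐₜ) = −(0.0592/3) log(0.0037/0.21) = −(0.0592/3)(-1.754) = +0.035 V.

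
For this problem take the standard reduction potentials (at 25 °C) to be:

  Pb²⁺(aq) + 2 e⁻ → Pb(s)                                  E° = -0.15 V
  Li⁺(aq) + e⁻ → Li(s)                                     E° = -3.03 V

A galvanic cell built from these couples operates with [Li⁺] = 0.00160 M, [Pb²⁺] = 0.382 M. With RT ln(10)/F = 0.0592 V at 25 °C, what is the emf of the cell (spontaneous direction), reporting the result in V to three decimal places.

Pb²⁺/Pb is the cathode (higher E°), Li⁺/Li the anode: E°cell = -0.15 − (-3.03) = +2.88 V, n = 2.
Overall: Pb²⁺(aq) + 2 Li(s) → Pb(s) + 2 Li⁺(aq)
Q = [Li⁺]^2 / ([Pb²⁺]); log Q = -5.174.
E = E° − (0.0592/n) log Q = +2.88 − (0.0592/2)(-5.174) = +3.033 V.

+3.033 V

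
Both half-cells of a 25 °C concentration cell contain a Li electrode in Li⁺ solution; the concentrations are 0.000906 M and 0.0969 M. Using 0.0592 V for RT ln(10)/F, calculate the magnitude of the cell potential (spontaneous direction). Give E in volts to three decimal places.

+0.120 V

For a concentration cell E°cell = 0. The 0.0969 M side is the cathode (reduction is favoured where [Li⁺] is higher).
With n = 1, E = −(0.0592/1) log([Li⁺]ₐₙ/[Li⁺]꜀ₐₜ) = −(0.0592/1) log(0.000906/0.0969) = −(0.0592/1)(-2.029) = +0.120 V.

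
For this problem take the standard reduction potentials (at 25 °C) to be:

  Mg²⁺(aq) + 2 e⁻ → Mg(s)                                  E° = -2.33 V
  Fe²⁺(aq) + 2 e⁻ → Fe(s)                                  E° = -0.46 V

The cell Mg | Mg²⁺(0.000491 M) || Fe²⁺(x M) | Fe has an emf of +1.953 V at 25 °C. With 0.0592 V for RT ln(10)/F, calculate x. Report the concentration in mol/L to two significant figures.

0.31 M

Fe²⁺/Fe is the cathode, Mg²⁺/Mg the anode: E°cell = +1.87 V, n = 2.
Overall reaction: Fe²⁺(aq) + Mg(s) → Fe(s) + Mg²⁺(aq); Q = [Mg²⁺]^1/[Fe²⁺]^1.
From E = E° − (0.0592/n) log Q: log Q = (E° − E)·n/0.0592 = (+1.87 − (+1.953))·2/0.0592 = -2.8041.
So 1·log[Fe²⁺] = 1·log(0.000491) − log Q = -3.3089 − (-2.8041) = -0.5048; [Fe²⁺] = 10^(-0.5048) ≈ 0.31 M.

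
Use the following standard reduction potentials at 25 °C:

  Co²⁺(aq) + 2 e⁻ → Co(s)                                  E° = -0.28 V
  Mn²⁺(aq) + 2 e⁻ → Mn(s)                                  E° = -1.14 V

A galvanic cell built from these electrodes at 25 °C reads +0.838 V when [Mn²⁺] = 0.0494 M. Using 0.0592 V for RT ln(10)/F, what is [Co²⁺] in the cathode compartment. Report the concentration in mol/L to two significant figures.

0.0089 M

Co²⁺/Co is the cathode, Mn²⁺/Mn the anode: E°cell = +0.86 V, n = 2.
Overall reaction: Co²⁺(aq) + Mn(s) → Co(s) + Mn²⁺(aq); Q = [Mn²⁺]^1/[Co²⁺]^1.
From E = E° − (0.0592/n) log Q: log Q = (E° − E)·n/0.0592 = (+0.86 − (+0.838))·2/0.0592 = 0.7432.
So 1·log[Co²⁺] = 1·log(0.0494) − log Q = -1.3063 − (0.7432) = -2.0495; [Co²⁺] = 10^(-2.0495) ≈ 0.0089 M.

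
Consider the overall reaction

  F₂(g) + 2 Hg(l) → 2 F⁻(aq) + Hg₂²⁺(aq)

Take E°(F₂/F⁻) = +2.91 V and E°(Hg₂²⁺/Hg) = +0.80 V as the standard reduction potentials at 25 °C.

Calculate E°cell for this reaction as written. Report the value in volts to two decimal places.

The F₂/F⁻ couple has the higher reduction potential, so it is the cathode; Hg₂²⁺/Hg is oxidised at the anode.
E°cell = E°(cathode) − E°(anode) = (+2.91) − (+0.80) = +2.11 V.

+2.11 V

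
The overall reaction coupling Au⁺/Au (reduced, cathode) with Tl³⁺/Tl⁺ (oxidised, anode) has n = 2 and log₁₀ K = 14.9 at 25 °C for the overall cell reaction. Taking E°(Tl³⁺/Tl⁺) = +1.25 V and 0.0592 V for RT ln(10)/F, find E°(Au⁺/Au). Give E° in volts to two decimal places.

+1.69 V

E°cell = (0.0592/n)·log K = (0.0592/2)(14.9) = +0.441 V.
Since Au⁺/Au is the cathode and Tl³⁺/Tl⁺ the anode, E°cell = E°(Au⁺/Au) − E°(Tl³⁺/Tl⁺).
So E°(Au⁺/Au) = E°cell + E°(Tl³⁺/Tl⁺) = +0.441 + (+1.25) = +1.69 V.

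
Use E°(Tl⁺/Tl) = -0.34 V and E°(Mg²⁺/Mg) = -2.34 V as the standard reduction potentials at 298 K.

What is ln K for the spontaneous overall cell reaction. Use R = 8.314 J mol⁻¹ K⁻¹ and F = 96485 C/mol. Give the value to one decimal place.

Cathode: Tl⁺/Tl; anode: Mg²⁺/Mg. E°cell = (-0.34) − (-2.34) = +2.00 V, with n = 2.
ΔG° = −nFE° = −RT ln K, so ln K = nFE°/(RT) = (2)(96485)(+2.00) / ((8.314)(298)) = 155.773.

155.8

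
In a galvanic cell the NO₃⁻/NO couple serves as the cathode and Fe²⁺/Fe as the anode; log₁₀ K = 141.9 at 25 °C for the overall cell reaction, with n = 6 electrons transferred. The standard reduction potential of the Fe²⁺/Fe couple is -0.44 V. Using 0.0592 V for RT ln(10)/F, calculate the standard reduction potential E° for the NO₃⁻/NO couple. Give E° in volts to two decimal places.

+0.96 V

E°cell = (0.0592/n)·log K = (0.0592/6)(141.9) = +1.400 V.
Since NO₃⁻/NO is the cathode and Fe²⁺/Fe the anode, E°cell = E°(NO₃⁻/NO) − E°(Fe²⁺/Fe).
So E°(NO₃⁻/NO) = E°cell + E°(Fe²⁺/Fe) = +1.400 + (-0.44) = +0.96 V.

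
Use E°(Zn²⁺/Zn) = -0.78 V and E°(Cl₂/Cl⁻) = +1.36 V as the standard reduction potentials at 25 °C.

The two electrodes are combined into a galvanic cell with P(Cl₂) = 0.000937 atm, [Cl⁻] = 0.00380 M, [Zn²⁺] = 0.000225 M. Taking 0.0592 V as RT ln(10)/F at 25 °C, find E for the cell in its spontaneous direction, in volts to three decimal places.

Cl₂/Cl⁻ is the cathode (higher E°), Zn²⁺/Zn the anode: E°cell = +1.36 − (-0.78) = +2.14 V, n = 2.
Overall: Cl₂(g) + Zn(s) → 2 Cl⁻(aq) + Zn²⁺(aq)
Q = [Cl⁻]^2·[Zn²⁺] / (P(Cl₂)); log Q = -5.460.
E = E° − (0.0592/n) log Q = +2.14 − (0.0592/2)(-5.460) = +2.302 V.

+2.302 V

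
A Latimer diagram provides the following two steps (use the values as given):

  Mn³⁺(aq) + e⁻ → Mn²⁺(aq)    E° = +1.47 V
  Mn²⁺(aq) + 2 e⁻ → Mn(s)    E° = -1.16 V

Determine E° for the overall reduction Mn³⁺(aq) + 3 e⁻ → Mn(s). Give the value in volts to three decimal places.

Standard free energies of sequential steps add: ΔG°₃ = ΔG°₁ + ΔG°₂, so n₃E°₃ = n₁E°₁ + n₂E°₂.
E°₃ = (1×+1.47 + 2×-1.16) / 3 = (-0.850) / 3 = -0.283 V.

-0.283 V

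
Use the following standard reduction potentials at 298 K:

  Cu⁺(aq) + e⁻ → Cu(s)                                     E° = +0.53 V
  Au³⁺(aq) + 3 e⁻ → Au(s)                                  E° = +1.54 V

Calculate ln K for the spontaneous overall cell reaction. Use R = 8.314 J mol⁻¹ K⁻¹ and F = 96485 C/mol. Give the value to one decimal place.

118.0

Cathode: Au³⁺/Au; anode: Cu⁺/Cu. E°cell = (+1.54) − (+0.53) = +1.01 V, with n = 3.
ΔG° = −nFE° = −RT ln K, so ln K = nFE°/(RT) = (3)(96485)(+1.01) / ((8.314)(298)) = 117.998.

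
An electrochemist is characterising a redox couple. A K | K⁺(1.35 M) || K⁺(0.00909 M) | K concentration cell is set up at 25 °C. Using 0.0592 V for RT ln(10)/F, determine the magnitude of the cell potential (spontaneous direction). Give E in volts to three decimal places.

+0.129 V

For a concentration cell E°cell = 0. The 1.35 M side is the cathode (reduction is favoured where [K⁺] is higher).
With n = 1, E = −(0.0592/1) log([K⁺]ₐₙ/[K⁺]꜀ₐₜ) = −(0.0592/1) log(0.00909/1.35) = −(0.0592/1)(-2.172) = +0.129 V.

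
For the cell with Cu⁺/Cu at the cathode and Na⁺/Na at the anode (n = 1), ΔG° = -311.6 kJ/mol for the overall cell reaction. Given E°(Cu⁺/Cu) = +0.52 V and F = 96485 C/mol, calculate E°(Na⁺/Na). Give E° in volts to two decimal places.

-2.71 V

E°cell = −ΔG°/(nF) = −(-311.6×10³)/((1)(96485)) = +3.230 V.
Since Cu⁺/Cu is the cathode and Na⁺/Na the anode, E°cell = E°(Cu⁺/Cu) − E°(Na⁺/Na).
So E°(Na⁺/Na) = E°(Cu⁺/Cu) − E°cell = (+0.52) − (+3.230) = -2.71 V.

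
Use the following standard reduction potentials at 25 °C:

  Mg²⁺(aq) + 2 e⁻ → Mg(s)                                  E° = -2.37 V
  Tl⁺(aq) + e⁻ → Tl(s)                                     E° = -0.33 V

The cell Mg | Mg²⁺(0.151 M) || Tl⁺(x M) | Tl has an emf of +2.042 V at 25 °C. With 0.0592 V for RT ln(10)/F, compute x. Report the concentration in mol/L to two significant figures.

Tl⁺/Tl is the cathode, Mg²⁺/Mg the anode: E°cell = +2.04 V, n = 2.
Overall reaction: 2 Tl⁺(aq) + Mg(s) → 2 Tl(s) + Mg²⁺(aq); Q = [Mg²⁺]^1/[Tl⁺]^2.
From E = E° − (0.0592/n) log Q: log Q = (E° − E)·n/0.0592 = (+2.04 − (+2.042))·2/0.0592 = -0.0676.
So 2·log[Tl⁺] = 1·log(0.151) − log Q = -0.8210 − (-0.0676) = -0.7534; log[Tl⁺] = -0.7534 / 2 = -0.3767; [Tl⁺] = 10^(-0.3767) ≈ 0.42 M.

0.42 M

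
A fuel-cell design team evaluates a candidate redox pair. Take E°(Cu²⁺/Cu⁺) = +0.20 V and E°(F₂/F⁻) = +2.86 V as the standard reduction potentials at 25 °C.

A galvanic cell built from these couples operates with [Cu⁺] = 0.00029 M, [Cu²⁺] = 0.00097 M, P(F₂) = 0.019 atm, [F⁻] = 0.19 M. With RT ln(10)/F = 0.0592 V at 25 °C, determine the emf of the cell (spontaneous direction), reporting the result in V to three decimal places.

+2.621 V

F₂/F⁻ is the cathode (higher E°), Cu²⁺/Cu⁺ the anode: E°cell = +2.86 − (+0.20) = +2.66 V, n = 2.
Overall: F₂(g) + 2 Cu⁺(aq) → 2 F⁻(aq) + 2 Cu²⁺(aq)
Q = [F⁻]^2·[Cu²⁺]^2 / (P(F₂)·[Cu⁺]^2); log Q = 1.328.
E = E° − (0.0592/n) log Q = +2.66 − (0.0592/2)(1.328) = +2.621 V.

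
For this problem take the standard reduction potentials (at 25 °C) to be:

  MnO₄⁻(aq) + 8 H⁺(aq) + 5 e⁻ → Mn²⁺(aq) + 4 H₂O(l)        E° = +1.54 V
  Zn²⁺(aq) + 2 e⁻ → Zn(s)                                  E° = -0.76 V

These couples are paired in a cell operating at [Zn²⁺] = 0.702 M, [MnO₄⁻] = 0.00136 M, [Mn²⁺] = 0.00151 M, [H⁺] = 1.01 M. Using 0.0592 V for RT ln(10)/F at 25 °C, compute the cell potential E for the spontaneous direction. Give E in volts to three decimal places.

+2.304 V

MnO₄⁻/Mn²⁺ is the cathode (higher E°), Zn²⁺/Zn the anode: E°cell = +1.54 − (-0.76) = +2.30 V, n = 10.
Overall: 2 MnO₄⁻(aq) + 16 H⁺(aq) + 5 Zn(s) → 2 Mn²⁺(aq) + 8 H₂O(l) + 5 Zn²⁺(aq)
Q = [Mn²⁺]^2·[Zn²⁺]^5 / ([MnO₄⁻]^2·[H⁺]^16); log Q = -0.747.
E = E° − (0.0592/n) log Q = +2.30 − (0.0592/10)(-0.747) = +2.304 V.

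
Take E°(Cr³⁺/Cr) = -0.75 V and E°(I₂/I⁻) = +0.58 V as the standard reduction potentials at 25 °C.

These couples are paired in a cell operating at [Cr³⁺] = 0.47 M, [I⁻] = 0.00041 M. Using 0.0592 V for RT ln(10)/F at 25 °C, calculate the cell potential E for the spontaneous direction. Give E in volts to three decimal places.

+1.537 V

I₂/I⁻ is the cathode (higher E°), Cr³⁺/Cr the anode: E°cell = +0.58 − (-0.75) = +1.33 V, n = 6.
Overall: 3 I₂(s) + 2 Cr(s) → 6 I⁻(aq) + 2 Cr³⁺(aq)
Q = [I⁻]^6·[Cr³⁺]^2; log Q = -20.979.
E = E° − (0.0592/n) log Q = +1.33 − (0.0592/6)(-20.979) = +1.537 V.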